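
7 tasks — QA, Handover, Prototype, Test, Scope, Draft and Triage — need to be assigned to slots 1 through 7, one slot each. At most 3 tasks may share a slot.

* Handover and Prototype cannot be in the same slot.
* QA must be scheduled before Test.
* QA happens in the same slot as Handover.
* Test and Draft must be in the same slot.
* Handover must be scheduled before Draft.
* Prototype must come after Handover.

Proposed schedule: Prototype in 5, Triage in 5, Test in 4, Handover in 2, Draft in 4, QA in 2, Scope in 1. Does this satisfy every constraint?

Yes

Test and Draft must be in the same slot — holds.
Handover must be scheduled before Draft — holds.
QA happens in the same slot as Handover — holds.
At most 3 tasks may share a slot — holds.
Prototype must come after Handover — holds.
QA must be scheduled before Test — holds.
Handover and Prototype cannot be in the same slot — holds.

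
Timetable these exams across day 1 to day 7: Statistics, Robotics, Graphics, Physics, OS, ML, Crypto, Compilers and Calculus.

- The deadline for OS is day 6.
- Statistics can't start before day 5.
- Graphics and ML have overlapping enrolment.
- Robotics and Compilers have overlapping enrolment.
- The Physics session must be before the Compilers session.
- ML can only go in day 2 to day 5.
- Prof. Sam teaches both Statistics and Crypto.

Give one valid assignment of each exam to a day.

Compilers -> day 2, Physics -> day 1, Graphics -> day 1, Statistics -> day 5, Crypto -> day 1, ML -> day 2, Robotics -> day 1, Calculus -> day 1, OS -> day 1

Checking: Physics(day 1) before Compilers(day 2); Robotics(day 1) != Compilers(day 2); Statistics(day 5) != Crypto(day 1); Graphics(day 1) != ML(day 2); Statistics=day 5 in [day 5,day 7]; OS=day 1 in [day 1,day 6]; ML=day 2 in [day 2,day 5].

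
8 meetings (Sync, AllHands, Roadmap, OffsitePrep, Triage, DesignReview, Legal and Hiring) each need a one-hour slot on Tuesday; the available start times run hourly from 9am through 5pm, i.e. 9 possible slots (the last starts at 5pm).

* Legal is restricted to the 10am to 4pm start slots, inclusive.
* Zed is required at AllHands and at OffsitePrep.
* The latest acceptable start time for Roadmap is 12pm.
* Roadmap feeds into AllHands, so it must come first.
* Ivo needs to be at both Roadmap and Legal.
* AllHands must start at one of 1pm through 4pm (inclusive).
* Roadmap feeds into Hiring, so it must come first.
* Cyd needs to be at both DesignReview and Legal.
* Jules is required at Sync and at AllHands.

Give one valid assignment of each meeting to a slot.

Roadmap -> 9am; Triage -> 9am; Legal -> 10am; DesignReview -> 9am; Hiring -> 10am; OffsitePrep -> 9am; Sync -> 9am; AllHands -> 1pm

Checking: Roadmap(9am) before Hiring(10am); Roadmap(9am) before AllHands(1pm); DesignReview(9am) != Legal(10am); Sync(9am) != AllHands(1pm); Roadmap(9am) != Legal(10am); AllHands(1pm) != OffsitePrep(9am); Legal=10am in [10am,4pm]; Roadmap=9am in [9am,12pm]; AllHands=1pm in [1pm,4pm].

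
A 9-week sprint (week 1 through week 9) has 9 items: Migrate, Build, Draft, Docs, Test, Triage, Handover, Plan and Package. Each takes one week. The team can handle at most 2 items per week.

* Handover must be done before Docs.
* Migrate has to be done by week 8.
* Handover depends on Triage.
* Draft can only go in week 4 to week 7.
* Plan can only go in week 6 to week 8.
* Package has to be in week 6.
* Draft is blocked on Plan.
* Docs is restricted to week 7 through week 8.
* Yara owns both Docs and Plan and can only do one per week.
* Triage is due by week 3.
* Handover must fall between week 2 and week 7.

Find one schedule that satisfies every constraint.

Draft=week 7, Handover=week 2, Migrate=week 1, Plan=week 6, Package=week 6, Docs=week 7, Build=week 2, Triage=week 1, Test=week 3

Checking: Handover(week 2) before Docs(week 7); Plan(week 6) before Draft(week 7); Triage(week 1) before Handover(week 2); Docs(week 7) != Plan(week 6); Handover=week 2 in [week 2,week 7]; Plan=week 6 in [week 6,week 8]; Triage=week 1 in [week 1,week 3]; Docs=week 7 in [week 7,week 8]; Package=week 6 in [week 6,week 6]; Migrate=week 1 in [week 1,week 8]; Draft=week 7 in [week 4,week 7]; max 2 per week (cap 2).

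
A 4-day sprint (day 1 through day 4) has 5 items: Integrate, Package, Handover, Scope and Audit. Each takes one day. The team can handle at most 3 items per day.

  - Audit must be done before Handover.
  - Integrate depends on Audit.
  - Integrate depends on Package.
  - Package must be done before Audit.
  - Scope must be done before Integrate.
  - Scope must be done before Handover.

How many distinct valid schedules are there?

Splitting on Integrate: it can be day 3 (4), day 4 (11). Listing each branch's schedules as (Package, Handover, Scope, Audit) by day number:
Integrate=day 3: (1,3,1,2) (1,3,2,2) (1,4,1,2) (1,4,2,2) — 4.
Integrate=day 4: (1,3,1,2) (1,3,2,2) (1,4,1,2) (1,4,1,3) (1,4,2,2) (1,4,2,3) (1,4,3,2) (1,4,3,3) (2,4,1,3) (2,4,2,3) (2,4,3,3) — 11.
Summing: 4 + 11 = 15.

15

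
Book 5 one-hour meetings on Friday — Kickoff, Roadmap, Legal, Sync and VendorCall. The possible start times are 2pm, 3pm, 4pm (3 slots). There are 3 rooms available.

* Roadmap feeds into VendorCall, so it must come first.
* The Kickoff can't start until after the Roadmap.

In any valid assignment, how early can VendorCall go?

Precedence pushes VendorCall to at least 3pm.
VendorCall at 3pm is achievable: Sync -> 2pm; Legal -> 2pm; Roadmap -> 2pm; Kickoff -> 3pm; VendorCall -> 3pm.

3pm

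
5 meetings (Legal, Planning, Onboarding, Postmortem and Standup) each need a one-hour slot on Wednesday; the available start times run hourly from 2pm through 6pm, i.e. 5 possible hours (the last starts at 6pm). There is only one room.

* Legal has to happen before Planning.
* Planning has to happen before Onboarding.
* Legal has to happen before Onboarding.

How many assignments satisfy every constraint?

Splitting on Legal: it can be 2pm (12), 3pm (6), 4pm (2). Listing each branch's schedules as (Planning, Onboarding, Postmortem, Standup):
Legal=2pm: (3pm,4pm,5pm,6pm) (3pm,4pm,6pm,5pm) (3pm,5pm,4pm,6pm) (3pm,5pm,6pm,4pm) (3pm,6pm,4pm,5pm) (3pm,6pm,5pm,4pm) (4pm,5pm,3pm,6pm) (4pm,5pm,6pm,3pm) (4pm,6pm,3pm,5pm) (4pm,6pm,5pm,3pm) (5pm,6pm,3pm,4pm) (5pm,6pm,4pm,3pm) — 12.
Legal=3pm: (4pm,5pm,2pm,6pm) (4pm,5pm,6pm,2pm) (4pm,6pm,2pm,5pm) (4pm,6pm,5pm,2pm) (5pm,6pm,2pm,4pm) (5pm,6pm,4pm,2pm) — 6.
Legal=4pm: (5pm,6pm,2pm,3pm) (5pm,6pm,3pm,2pm) — 2.
Summing: 12 + 6 + 2 = 20.

20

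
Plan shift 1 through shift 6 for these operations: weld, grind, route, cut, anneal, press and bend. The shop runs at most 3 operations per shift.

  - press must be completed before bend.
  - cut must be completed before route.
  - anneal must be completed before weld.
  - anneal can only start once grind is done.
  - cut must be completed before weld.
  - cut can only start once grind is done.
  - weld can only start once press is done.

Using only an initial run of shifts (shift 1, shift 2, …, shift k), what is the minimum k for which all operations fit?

3 shifts

The precedence chain requires at least 3 distinct shifts.
With at most 3 per shift and 7 operations, at least 3 shifts are needed.
3 works (last occupied shift: shift 3): for example press in shift 1, route in shift 3, weld in shift 3, cut in shift 2, grind in shift 1, anneal in shift 2, bend in shift 2.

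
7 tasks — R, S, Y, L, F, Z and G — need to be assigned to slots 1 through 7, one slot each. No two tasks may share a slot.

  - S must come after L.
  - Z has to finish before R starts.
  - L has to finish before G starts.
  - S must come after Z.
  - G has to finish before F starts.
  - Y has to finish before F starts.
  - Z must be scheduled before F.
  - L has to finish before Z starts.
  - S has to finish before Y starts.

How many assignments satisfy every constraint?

19

Splitting on R: it can be 3 (3), 4 (4), 5 (4), 6 (4), 7 (4). Listing each branch's schedules as (S, Y, L, F, Z, G):
R=3: (4,5,1,7,2,6) (4,6,1,7,2,5) (5,6,1,7,2,4) — 3.
R=4: (3,5,1,7,2,6) (3,6,1,7,2,5) (5,6,1,7,2,3) (5,6,1,7,3,2) — 4.
R=5: (3,4,1,7,2,6) (3,6,1,7,2,4) (4,6,1,7,2,3) (4,6,1,7,3,2) — 4.
R=6: (3,4,1,7,2,5) (3,5,1,7,2,4) (4,5,1,7,2,3) (4,5,1,7,3,2) — 4.
R=7: (3,4,1,6,2,5) (3,5,1,6,2,4) (4,5,1,6,2,3) (4,5,1,6,3,2) — 4.
Summing: 3 + 4 + 4 + 4 + 4 = 19.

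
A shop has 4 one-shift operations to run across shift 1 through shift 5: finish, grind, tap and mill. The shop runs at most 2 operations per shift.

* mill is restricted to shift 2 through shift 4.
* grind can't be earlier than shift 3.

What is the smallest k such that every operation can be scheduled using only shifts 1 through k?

With at most 2 per shift and 4 operations, at least 2 shifts are needed.
grind can't be placed before shift 3, so the schedule must run through at least shift 3.
3 works (last occupied shift: shift 3): for example tap -> shift 1, mill -> shift 2, finish -> shift 1, grind -> shift 3.

3 shifts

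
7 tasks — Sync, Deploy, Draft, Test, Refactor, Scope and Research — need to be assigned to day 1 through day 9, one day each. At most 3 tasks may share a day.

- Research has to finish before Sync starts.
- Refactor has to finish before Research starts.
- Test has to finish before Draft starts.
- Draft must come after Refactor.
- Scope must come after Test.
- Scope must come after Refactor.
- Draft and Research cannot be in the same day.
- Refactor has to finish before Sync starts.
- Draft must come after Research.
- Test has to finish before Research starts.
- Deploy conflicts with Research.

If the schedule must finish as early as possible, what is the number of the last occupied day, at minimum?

3

The precedence chain requires at least 3 distinct days.
With at most 3 per day and 7 tasks, at least 3 days are needed.
3 works (last occupied day: day 3): for example Research=day 2; Deploy=day 1; Test=day 1; Sync=day 3; Refactor=day 1; Draft=day 3; Scope=day 2.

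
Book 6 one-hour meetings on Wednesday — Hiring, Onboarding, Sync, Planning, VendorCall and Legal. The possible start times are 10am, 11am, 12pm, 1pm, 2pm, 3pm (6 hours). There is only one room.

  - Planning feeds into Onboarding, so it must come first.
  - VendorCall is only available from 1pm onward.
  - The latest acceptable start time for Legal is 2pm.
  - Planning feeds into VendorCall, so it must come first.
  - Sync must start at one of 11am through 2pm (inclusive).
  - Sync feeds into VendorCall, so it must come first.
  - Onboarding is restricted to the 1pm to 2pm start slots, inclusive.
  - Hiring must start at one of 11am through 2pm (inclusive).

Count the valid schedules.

Splitting on Hiring: it can be 11am (7), 12pm (7), 1pm (4), 2pm (4). Listing each branch's schedules as (Onboarding, Sync, Planning, VendorCall, Legal):
Hiring=11am: (1pm,12pm,10am,3pm,2pm) (1pm,2pm,10am,3pm,12pm) (1pm,2pm,12pm,3pm,10am) (2pm,12pm,10am,3pm,1pm) (2pm,12pm,1pm,3pm,10am) (2pm,1pm,10am,3pm,12pm) (2pm,1pm,12pm,3pm,10am) — 7.
Hiring=12pm: (1pm,11am,10am,3pm,2pm) (1pm,2pm,10am,3pm,11am) (1pm,2pm,11am,3pm,10am) (2pm,11am,10am,3pm,1pm) (2pm,11am,1pm,3pm,10am) (2pm,1pm,10am,3pm,11am) (2pm,1pm,11am,3pm,10am) — 7.
Hiring=1pm: (2pm,11am,10am,3pm,12pm) (2pm,11am,12pm,3pm,10am) (2pm,12pm,10am,3pm,11am) (2pm,12pm,11am,3pm,10am) — 4.
Hiring=2pm: (1pm,11am,10am,3pm,12pm) (1pm,11am,12pm,3pm,10am) (1pm,12pm,10am,3pm,11am) (1pm,12pm,11am,3pm,10am) — 4.
Summing: 7 + 7 + 4 + 4 = 22.

22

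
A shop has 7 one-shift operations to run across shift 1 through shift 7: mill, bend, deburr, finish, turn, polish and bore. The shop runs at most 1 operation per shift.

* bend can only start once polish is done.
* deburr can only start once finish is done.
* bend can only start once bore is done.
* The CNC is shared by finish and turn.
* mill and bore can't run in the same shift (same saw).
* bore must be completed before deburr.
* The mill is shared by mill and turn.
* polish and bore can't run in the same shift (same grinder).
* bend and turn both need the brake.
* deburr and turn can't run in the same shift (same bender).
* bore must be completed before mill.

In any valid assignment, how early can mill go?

shift 2

Precedence pushes mill to at least shift 2.
mill at shift 2 is achievable: turn -> shift 7; polish -> shift 3; mill -> shift 2; deburr -> shift 6; bore -> shift 1; finish -> shift 5; bend -> shift 4.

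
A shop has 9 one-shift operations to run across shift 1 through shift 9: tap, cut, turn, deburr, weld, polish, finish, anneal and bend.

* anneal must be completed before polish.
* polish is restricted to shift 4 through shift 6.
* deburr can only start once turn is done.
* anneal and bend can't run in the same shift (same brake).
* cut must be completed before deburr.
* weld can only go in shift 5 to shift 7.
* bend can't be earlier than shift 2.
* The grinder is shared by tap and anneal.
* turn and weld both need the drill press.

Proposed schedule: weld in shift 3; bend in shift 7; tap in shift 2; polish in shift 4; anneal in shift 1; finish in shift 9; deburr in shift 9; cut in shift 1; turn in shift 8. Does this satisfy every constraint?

bend can't be earlier than shift 2 — holds.
The grinder is shared by tap and anneal — holds.
deburr can only start once turn is done — holds.
anneal must be completed before polish — holds.
cut must be completed before deburr — holds.
weld can only go in shift 5 to shift 7 — violated.
turn and weld both need the drill press — holds.
polish is restricted to shift 4 through shift 6 — holds.
anneal and bend can't run in the same shift (same brake) — holds.

Invalid. weld can only go in shift 5 to shift 7.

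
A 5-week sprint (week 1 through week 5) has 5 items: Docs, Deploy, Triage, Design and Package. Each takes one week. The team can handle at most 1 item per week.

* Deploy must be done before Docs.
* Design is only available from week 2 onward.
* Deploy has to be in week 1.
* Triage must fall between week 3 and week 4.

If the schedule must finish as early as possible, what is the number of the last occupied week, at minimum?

The precedence chain requires at least 2 distinct weeks.
With at most 1 per week and 5 work items, at least 5 weeks are needed.
Triage can't be placed before week 3, so the schedule must run through at least week 3.
5 works (last occupied week: week 5): for example Triage in week 3; Design in week 2; Docs in week 4; Deploy in week 1; Package in week 5.

week 5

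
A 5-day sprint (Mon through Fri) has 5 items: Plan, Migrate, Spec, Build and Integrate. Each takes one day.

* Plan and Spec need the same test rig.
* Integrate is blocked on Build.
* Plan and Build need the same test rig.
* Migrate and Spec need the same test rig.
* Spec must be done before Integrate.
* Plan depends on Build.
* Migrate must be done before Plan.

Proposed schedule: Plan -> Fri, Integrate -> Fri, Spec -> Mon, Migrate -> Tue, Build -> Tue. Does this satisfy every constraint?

Integrate is blocked on Build — holds.
Plan and Build need the same test rig — holds.
Spec must be done before Integrate — holds.
Plan depends on Build — holds.
Plan and Spec need the same test rig — holds.
Migrate and Spec need the same test rig — holds.
Migrate must be done before Plan — holds.

Yes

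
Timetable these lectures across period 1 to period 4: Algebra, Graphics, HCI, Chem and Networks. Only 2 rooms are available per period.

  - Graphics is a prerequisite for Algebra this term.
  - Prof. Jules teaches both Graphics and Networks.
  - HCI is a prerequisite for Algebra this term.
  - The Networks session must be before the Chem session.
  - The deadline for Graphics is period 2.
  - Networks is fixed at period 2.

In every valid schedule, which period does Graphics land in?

Graphics's window is period 1–period 2.
Networks is fixed at period 2, and Graphics can't share a period with Networks.
So Graphics must be period 1.

period 1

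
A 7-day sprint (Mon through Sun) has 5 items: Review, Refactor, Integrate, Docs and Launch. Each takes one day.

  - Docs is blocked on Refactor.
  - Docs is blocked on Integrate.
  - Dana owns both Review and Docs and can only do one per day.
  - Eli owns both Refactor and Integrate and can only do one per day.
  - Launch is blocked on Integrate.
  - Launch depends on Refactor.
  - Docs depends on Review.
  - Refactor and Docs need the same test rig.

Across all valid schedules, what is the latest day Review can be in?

Sat

Downstream work caps Review at Sat.
Review at Sat is achievable: Refactor -> Mon, Integrate -> Tue, Docs -> Sun, Review -> Sat, Launch -> Wed.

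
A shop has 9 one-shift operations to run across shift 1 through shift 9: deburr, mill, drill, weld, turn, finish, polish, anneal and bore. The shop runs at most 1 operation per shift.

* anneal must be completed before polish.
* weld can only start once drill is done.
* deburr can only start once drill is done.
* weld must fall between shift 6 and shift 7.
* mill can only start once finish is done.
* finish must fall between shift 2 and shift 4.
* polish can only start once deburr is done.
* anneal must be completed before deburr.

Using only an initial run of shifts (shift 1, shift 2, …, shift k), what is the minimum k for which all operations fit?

9

The precedence chain requires at least 3 distinct shifts.
With at most 1 per shift and 9 operations, at least 9 shifts are needed.
weld can't be placed before shift 6, so the schedule must run through at least shift 6.
9 works (last occupied shift: shift 9): for example finish=shift 2; mill=shift 7; deburr=shift 4; anneal=shift 3; weld=shift 6; bore=shift 9; polish=shift 5; turn=shift 8; drill=shift 1.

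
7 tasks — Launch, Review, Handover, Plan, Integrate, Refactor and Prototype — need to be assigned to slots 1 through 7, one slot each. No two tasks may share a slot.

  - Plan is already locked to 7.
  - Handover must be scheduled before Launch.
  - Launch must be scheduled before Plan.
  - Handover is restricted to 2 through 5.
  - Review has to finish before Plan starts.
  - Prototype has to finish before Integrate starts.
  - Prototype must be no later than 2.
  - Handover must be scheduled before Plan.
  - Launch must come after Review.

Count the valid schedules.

Splitting on Launch: it can be 4 (6), 5 (18), 6 (36). Listing each branch's schedules as (Review, Handover, Plan, Integrate, Refactor, Prototype):
Launch=4: (1,3,7,5,6,2) (1,3,7,6,5,2) (2,3,7,5,6,1) (2,3,7,6,5,1) (3,2,7,5,6,1) (3,2,7,6,5,1) — 6.
Launch=5: (1,3,7,4,6,2) (1,3,7,6,4,2) (1,4,7,3,6,2) (1,4,7,6,3,2) (2,3,7,4,6,1) (2,3,7,6,4,1) (2,4,7,3,6,1) (2,4,7,6,3,1) (3,2,7,4,6,1) (3,2,7,6,4,1) (3,4,7,2,6,1) (3,4,7,6,1,2) (3,4,7,6,2,1) (4,2,7,3,6,1) (4,2,7,6,3,1) (4,3,7,2,6,1) (4,3,7,6,1,2) (4,3,7,6,2,1) — 18.
Launch=6: (1,3,7,4,5,2) (1,3,7,5,4,2) (1,4,7,3,5,2) (1,4,7,5,3,2) (1,5,7,3,4,2) (1,5,7,4,3,2) (2,3,7,4,5,1) (2,3,7,5,4,1) (2,4,7,3,5,1) (2,4,7,5,3,1) (2,5,7,3,4,1) (2,5,7,4,3,1) (3,2,7,4,5,1) (3,2,7,5,4,1) (3,4,7,2,5,1) (3,4,7,5,1,2) (3,4,7,5,2,1) (3,5,7,2,4,1) (3,5,7,4,1,2) (3,5,7,4,2,1) (4,2,7,3,5,1) (4,2,7,5,3,1) (4,3,7,2,5,1) (4,3,7,5,1,2) (4,3,7,5,2,1) (4,5,7,2,3,1) (4,5,7,3,1,2) (4,5,7,3,2,1) (5,2,7,3,4,1) (5,2,7,4,3,1) (5,3,7,2,4,1) (5,3,7,4,1,2) (5,3,7,4,2,1) (5,4,7,2,3,1) (5,4,7,3,1,2) (5,4,7,3,2,1) — 36.
Summing: 6 + 18 + 36 = 60.

60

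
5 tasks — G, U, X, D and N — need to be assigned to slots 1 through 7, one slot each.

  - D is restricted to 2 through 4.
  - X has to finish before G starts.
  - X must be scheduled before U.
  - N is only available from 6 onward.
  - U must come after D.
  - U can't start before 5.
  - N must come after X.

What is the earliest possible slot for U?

U is available from 5.
U at 5 is achievable: G=2, D=2, U=5, N=6, X=1.

5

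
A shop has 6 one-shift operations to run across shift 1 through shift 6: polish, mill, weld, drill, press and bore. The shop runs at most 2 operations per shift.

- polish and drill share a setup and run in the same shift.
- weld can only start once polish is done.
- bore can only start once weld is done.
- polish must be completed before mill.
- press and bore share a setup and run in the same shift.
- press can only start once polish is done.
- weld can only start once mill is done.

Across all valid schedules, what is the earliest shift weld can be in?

Precedence pushes weld to at least shift 3; downstream work caps weld at shift 5.
weld at shift 3 is achievable: polish=shift 1, weld=shift 3, press=shift 4, mill=shift 2, drill=shift 1, bore=shift 4.

shift 3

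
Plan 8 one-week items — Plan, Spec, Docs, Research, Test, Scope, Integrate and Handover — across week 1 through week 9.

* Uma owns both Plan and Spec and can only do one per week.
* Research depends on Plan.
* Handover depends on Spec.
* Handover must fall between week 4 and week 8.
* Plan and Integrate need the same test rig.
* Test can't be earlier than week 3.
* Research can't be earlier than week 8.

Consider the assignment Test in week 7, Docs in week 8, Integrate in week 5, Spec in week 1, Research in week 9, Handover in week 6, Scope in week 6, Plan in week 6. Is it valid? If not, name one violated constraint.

Valid

Research can't be earlier than week 8 — holds.
Research depends on Plan — holds.
Handover depends on Spec — holds.
Test can't be earlier than week 3 — holds.
Handover must fall between week 4 and week 8 — holds.
Plan and Integrate need the same test rig — holds.
Uma owns both Plan and Spec and can only do one per week — holds.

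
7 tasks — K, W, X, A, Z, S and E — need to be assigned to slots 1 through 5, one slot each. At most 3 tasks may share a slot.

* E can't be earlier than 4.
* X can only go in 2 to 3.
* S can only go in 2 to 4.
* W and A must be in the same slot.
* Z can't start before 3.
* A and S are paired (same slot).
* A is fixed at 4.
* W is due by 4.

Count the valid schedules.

Splitting on K: it can be 1 (4), 2 (4), 3 (4), 5 (4). Listing each branch's schedules as (W, X, A, Z, S, E):
K=1: (4,2,4,3,4,5) (4,2,4,5,4,5) (4,3,4,3,4,5) (4,3,4,5,4,5) — 4.
K=2: (4,2,4,3,4,5) (4,2,4,5,4,5) (4,3,4,3,4,5) (4,3,4,5,4,5) — 4.
K=3: (4,2,4,3,4,5) (4,2,4,5,4,5) (4,3,4,3,4,5) (4,3,4,5,4,5) — 4.
K=5: (4,2,4,3,4,5) (4,2,4,5,4,5) (4,3,4,3,4,5) (4,3,4,5,4,5) — 4.
Summing: 4 + 4 + 4 + 4 = 16.

16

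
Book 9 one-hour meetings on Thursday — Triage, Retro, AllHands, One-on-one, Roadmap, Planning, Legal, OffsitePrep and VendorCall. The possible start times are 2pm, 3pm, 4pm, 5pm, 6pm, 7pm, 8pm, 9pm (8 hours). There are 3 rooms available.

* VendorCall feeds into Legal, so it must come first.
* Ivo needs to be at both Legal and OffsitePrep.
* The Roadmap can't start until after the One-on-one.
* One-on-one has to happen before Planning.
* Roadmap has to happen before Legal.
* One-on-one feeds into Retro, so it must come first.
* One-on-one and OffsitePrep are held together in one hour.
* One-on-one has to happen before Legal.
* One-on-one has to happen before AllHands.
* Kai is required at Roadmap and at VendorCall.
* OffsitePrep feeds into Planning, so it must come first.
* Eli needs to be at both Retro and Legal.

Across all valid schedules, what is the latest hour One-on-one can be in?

Downstream work caps One-on-one at 7pm.
One-on-one at 7pm is achievable: Roadmap=8pm, One-on-one=7pm, Retro=8pm, Planning=8pm, Legal=9pm, VendorCall=2pm, AllHands=9pm, OffsitePrep=7pm, Triage=2pm.

7pm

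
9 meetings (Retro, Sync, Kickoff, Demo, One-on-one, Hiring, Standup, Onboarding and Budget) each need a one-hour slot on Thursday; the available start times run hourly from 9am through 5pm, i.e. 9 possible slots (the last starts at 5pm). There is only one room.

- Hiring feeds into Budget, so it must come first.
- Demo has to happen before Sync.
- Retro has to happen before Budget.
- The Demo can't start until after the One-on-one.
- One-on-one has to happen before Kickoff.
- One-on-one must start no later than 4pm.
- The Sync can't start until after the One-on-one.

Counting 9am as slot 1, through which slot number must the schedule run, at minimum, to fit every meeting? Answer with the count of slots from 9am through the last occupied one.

The precedence chain requires at least 3 distinct slots.
With at most 1 per slot and 9 meetings, at least 9 slots are needed.
9 works (last occupied slot: 5pm): for example One-on-one=9am; Onboarding=5pm; Standup=4pm; Budget=2pm; Retro=12pm; Sync=11am; Hiring=1pm; Demo=10am; Kickoff=3pm.

9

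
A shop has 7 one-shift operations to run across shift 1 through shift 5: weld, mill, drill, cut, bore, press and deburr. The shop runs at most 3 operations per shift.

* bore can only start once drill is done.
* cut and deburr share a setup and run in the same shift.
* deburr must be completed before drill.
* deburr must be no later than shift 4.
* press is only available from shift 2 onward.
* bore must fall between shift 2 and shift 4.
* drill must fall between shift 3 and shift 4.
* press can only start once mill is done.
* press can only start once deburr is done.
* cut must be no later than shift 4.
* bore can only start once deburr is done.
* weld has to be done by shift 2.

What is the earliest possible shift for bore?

Bore is available from shift 2; precedence pushes bore to at least shift 4; bore's own window allows nothing later than shift 4.
bore at shift 4 is achievable: bore -> shift 4, press -> shift 3, mill -> shift 2, cut -> shift 1, weld -> shift 1, deburr -> shift 1, drill -> shift 3.

shift 4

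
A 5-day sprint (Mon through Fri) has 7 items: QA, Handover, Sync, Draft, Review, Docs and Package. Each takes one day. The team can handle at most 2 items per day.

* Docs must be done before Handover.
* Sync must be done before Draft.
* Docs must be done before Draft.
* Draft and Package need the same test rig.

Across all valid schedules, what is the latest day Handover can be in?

Fri

Precedence pushes Handover to at least Tue.
Handover at Fri is achievable: Docs in Mon, Review in Wed, Handover in Fri, Sync in Mon, Draft in Tue, Package in Wed, QA in Tue.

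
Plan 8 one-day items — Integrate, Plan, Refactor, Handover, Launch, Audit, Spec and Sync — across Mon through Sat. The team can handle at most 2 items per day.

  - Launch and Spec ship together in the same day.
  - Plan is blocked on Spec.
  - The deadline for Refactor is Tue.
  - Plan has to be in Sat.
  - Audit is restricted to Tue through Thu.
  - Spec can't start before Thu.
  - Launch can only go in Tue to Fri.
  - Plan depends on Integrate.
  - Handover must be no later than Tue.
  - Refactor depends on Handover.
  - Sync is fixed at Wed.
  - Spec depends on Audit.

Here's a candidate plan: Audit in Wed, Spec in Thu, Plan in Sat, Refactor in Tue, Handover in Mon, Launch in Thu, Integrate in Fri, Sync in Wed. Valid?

Handover must be no later than Tue — holds.
The team can handle at most 2 items per day — holds.
Plan has to be in Sat — holds.
Sync is fixed at Wed — holds.
Plan depends on Integrate — holds.
Plan is blocked on Spec — holds.
Launch can only go in Tue to Fri — holds.
Launch and Spec ship together in the same day — holds.
Spec depends on Audit — holds.
Refactor depends on Handover — holds.
Spec can't start before Thu — holds.
Audit is restricted to Tue through Thu — holds.
The deadline for Refactor is Tue — holds.

Yes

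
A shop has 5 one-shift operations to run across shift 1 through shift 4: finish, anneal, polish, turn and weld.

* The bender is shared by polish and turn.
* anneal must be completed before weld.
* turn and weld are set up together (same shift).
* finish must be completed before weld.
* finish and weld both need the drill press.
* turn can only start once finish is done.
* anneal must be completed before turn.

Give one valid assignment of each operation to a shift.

finish=shift 1; polish=shift 1; turn=shift 2; anneal=shift 1; weld=shift 2

Checking: anneal(shift 1) before turn(shift 2); finish(shift 1) before weld(shift 2); finish(shift 1) before turn(shift 2); anneal(shift 1) before weld(shift 2); finish(shift 1) != weld(shift 2); polish(shift 1) != turn(shift 2); turn = weld = shift 2.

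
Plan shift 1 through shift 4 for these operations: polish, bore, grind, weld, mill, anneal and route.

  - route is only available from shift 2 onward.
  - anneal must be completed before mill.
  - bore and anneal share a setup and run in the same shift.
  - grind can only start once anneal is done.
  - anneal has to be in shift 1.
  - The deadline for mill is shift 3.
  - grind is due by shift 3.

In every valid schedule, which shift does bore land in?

shift 1

Bore must be in the same shift as anneal, which can't be after shift 1, so bore is at most shift 1.
So bore is pinned to shift 1.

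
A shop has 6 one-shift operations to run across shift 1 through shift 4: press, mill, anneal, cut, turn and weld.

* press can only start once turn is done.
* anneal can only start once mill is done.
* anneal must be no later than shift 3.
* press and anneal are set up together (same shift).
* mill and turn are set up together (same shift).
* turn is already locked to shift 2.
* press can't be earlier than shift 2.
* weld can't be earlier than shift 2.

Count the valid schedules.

Splitting on cut: it can be shift 1 (3), shift 2 (3), shift 3 (3), shift 4 (3). Listing each branch's schedules as (press, mill, anneal, turn, weld) by shift number:
cut=shift 1: (3,2,3,2,2) (3,2,3,2,3) (3,2,3,2,4) — 3.
cut=shift 2: (3,2,3,2,2) (3,2,3,2,3) (3,2,3,2,4) — 3.
cut=shift 3: (3,2,3,2,2) (3,2,3,2,3) (3,2,3,2,4) — 3.
cut=shift 4: (3,2,3,2,2) (3,2,3,2,3) (3,2,3,2,4) — 3.
Summing: 3 + 3 + 3 + 3 = 12.

12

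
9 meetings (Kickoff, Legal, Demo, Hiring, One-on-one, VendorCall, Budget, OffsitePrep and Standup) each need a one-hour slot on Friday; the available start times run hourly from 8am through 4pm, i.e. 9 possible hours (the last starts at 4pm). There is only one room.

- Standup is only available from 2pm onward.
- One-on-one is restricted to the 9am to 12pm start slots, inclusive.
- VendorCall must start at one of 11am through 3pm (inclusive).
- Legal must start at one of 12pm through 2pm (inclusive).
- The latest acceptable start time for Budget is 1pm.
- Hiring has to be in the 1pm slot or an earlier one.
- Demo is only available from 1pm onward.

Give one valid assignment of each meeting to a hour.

OffsitePrep -> 4pm; Hiring -> 8am; Standup -> 2pm; Legal -> 12pm; Budget -> 10am; VendorCall -> 11am; Demo -> 1pm; One-on-one -> 9am; Kickoff -> 3pm

Checking: Hiring=8am in [8am,1pm]; Demo=1pm in [1pm,4pm]; Budget=10am in [8am,1pm]; Legal=12pm in [12pm,2pm]; Standup=2pm in [2pm,4pm]; One-on-one=9am in [9am,12pm]; VendorCall=11am in [11am,3pm]; max 1 per hour (cap 1).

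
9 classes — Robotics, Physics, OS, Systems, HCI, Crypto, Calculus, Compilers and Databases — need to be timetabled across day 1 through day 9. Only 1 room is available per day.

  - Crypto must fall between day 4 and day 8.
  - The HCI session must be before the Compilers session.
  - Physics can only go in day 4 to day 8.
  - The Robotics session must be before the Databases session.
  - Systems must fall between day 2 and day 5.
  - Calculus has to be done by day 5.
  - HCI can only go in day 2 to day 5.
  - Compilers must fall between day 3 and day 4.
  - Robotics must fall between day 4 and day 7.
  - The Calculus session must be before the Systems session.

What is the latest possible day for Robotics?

Robotics is available from day 4; Robotics's own window allows nothing later than day 7.
Robotics at day 7 is achievable: Physics -> day 5; OS -> day 9; Robotics -> day 7; Databases -> day 8; HCI -> day 2; Compilers -> day 3; Calculus -> day 1; Systems -> day 4; Crypto -> day 6.

day 7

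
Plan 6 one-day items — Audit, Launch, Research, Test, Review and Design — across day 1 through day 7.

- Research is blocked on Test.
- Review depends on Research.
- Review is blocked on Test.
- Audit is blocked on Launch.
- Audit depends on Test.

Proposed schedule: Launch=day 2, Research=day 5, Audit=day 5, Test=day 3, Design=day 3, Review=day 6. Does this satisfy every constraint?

Yes, all constraints hold

Research is blocked on Test — holds.
Audit depends on Test — holds.
Review depends on Research — holds.
Audit is blocked on Launch — holds.
Review is blocked on Test — holds.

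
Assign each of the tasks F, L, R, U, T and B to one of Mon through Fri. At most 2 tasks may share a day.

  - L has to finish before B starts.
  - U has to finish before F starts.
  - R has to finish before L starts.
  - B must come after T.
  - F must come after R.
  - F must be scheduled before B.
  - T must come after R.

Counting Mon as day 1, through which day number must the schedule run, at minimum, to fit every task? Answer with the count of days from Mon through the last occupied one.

The precedence chain requires at least 3 distinct days.
With at most 2 per day and 6 tasks, at least 3 days are needed.
Could 3 days be enough, i.e. nothing placed later than Wed? No: L must come after R (at Mon or later) → {Tue, Wed}; R must come before L (at Wed or earlier) → {Mon, Tue}; B must come after F (at Mon or later) → {Tue, Wed}; F must come before B (at Wed or earlier) → {Mon, Tue}; T must come after R (at Mon or later) → {Tue, Wed}; B must come after T (at Tue or later) → {Wed}; T must come before B (at Wed or earlier) → {Tue}; F must come after U (at Mon or later) → {Tue}; L must come before B (at Wed or earlier) → {Tue}; that puts F, L and T all in Tue — more than 2 per day.
So 3 days is not enough.
4 works (last occupied day: Thu): for example L in Tue, T in Wed, B in Thu, U in Mon, R in Mon, F in Tue.

4 days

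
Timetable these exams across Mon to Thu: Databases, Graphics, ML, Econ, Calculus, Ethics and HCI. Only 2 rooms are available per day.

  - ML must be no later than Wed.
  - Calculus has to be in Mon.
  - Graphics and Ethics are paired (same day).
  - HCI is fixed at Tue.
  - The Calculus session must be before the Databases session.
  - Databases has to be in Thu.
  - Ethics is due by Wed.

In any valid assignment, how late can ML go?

ML's own window allows nothing later than Wed.
ML at Tue is achievable: Econ=Mon, Ethics=Wed, Databases=Thu, Calculus=Mon, Graphics=Wed, HCI=Tue, ML=Tue.
Nothing later works — the capacity limit rule out every day after Tue.

Tue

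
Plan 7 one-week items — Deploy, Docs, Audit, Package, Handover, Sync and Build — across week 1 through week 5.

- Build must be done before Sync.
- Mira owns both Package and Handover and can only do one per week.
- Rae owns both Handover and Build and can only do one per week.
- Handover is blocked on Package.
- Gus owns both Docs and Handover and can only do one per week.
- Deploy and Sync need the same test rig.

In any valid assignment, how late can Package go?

week 4

Downstream work caps Package at week 4.
Package at week 4 is achievable: Package -> week 4; Sync -> week 2; Build -> week 1; Audit -> week 1; Deploy -> week 1; Docs -> week 1; Handover -> week 5.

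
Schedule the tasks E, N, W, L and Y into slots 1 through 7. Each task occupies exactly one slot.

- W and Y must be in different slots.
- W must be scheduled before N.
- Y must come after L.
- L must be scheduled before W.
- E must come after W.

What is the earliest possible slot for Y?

Precedence pushes Y to at least 2.
Y at 2 is achievable: W in 3; E in 4; L in 1; N in 4; Y in 2.

2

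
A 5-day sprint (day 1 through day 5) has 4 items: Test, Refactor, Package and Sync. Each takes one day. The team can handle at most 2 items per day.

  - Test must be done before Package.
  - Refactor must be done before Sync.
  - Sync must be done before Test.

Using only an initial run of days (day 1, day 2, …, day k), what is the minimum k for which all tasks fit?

4 days

The precedence chain requires at least 4 distinct days.
With at most 2 per day and 4 tasks, at least 2 days are needed.
4 works (last occupied day: day 4): for example Refactor in day 1; Test in day 3; Package in day 4; Sync in day 2.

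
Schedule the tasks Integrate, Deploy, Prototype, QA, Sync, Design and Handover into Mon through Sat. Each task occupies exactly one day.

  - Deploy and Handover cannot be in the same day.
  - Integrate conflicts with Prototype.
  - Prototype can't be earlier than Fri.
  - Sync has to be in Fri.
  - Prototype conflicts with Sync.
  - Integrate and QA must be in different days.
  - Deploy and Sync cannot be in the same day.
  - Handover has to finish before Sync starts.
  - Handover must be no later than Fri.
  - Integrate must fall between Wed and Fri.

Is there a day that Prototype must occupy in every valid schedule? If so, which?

Prototype's window is Fri–Sat.
Sync is fixed at Fri, and Prototype can't share a day with Sync.
So Prototype must be Sat.

Sat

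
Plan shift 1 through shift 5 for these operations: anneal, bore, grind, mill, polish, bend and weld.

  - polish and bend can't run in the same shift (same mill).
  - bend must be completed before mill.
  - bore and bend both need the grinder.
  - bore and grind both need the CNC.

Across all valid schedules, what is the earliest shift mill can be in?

Precedence pushes mill to at least shift 2.
mill at shift 2 is achievable: weld=shift 1; anneal=shift 1; bore=shift 2; grind=shift 1; bend=shift 1; mill=shift 2; polish=shift 2.

shift 2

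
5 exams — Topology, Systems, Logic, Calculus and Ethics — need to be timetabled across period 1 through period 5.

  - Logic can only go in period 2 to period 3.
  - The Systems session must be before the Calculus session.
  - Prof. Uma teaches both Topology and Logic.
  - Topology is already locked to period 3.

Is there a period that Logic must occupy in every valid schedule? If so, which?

Logic's window is period 2–period 3.
Topology is fixed at period 3, and Logic can't share a period with Topology.
So Logic must be period 2.

period 2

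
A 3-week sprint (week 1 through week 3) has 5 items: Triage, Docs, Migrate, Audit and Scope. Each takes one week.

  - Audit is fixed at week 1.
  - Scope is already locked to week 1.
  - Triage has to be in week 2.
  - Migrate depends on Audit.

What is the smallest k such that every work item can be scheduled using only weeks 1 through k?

The precedence chain requires at least 2 distinct weeks.
2 works (last occupied week: week 2): for example Docs -> week 1, Audit -> week 1, Migrate -> week 2, Triage -> week 2, Scope -> week 1.

2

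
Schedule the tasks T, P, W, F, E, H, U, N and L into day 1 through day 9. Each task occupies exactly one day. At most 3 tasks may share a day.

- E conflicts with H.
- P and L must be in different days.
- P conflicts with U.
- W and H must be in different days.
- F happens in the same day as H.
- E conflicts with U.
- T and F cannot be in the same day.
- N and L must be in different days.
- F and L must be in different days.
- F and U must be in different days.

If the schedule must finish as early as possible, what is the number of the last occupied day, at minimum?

With at most 3 per day and 9 tasks, at least 3 days are needed.
3 works (last occupied day: day 3): for example U -> day 2; E -> day 1; L -> day 2; F -> day 3; N -> day 3; P -> day 1; H -> day 3; W -> day 2; T -> day 1.

3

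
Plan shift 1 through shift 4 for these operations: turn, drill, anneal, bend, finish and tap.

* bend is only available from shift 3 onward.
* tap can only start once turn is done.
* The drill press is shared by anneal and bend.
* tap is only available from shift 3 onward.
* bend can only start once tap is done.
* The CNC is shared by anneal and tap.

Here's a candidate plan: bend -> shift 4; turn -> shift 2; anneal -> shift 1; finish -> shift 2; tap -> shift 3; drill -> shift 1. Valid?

Yes, all constraints hold

tap can only start once turn is done — holds.
tap is only available from shift 3 onward — holds.
The CNC is shared by anneal and tap — holds.
bend is only available from shift 3 onward — holds.
bend can only start once tap is done — holds.
The drill press is shared by anneal and bend — holds.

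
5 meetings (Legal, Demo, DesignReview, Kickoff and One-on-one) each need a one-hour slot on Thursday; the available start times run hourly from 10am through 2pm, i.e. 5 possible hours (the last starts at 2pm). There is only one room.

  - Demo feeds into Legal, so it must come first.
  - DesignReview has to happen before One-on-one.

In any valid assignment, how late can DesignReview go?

Downstream work caps DesignReview at 1pm.
DesignReview at 1pm is achievable: DesignReview=1pm; One-on-one=2pm; Legal=11am; Demo=10am; Kickoff=12pm.

1pm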